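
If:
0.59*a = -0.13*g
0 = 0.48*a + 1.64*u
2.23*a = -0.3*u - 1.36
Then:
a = -0.63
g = 2.88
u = 0.19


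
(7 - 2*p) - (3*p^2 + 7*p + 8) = -3*p^2 - 9*p - 1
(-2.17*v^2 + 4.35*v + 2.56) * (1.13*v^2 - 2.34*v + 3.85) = -2.4521*v^4 + 9.9933*v^3 - 15.6407*v^2 + 10.7571*v + 9.856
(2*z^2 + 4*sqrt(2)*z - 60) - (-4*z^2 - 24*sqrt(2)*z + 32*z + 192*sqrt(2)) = 6*z^2 - 32*z + 28*sqrt(2)*z - 192*sqrt(2) - 60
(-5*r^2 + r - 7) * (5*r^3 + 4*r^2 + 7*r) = -25*r^5 - 15*r^4 - 66*r^3 - 21*r^2 - 49*r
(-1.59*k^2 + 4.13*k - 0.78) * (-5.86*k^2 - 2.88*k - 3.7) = 9.3174*k^4 - 19.6226*k^3 - 1.4406*k^2 - 13.0346*k + 2.886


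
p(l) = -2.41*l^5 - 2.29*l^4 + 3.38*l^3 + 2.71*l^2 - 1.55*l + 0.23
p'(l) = -12.05*l^4 - 9.16*l^3 + 10.14*l^2 + 5.42*l - 1.55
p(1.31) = -5.59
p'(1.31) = -33.13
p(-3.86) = 1408.98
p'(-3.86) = -2019.65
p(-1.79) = 13.08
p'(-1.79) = -49.93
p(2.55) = -286.73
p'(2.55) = -583.18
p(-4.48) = 3184.37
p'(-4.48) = -3852.69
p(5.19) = -10198.97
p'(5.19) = -9723.76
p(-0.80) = 1.33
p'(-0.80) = 0.36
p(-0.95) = 1.25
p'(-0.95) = 0.49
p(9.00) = -154662.97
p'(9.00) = -84869.12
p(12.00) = -640958.05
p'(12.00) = -264173.63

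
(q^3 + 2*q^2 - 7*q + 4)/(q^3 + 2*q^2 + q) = (q^3 + 2*q^2 - 7*q + 4)/(q*(q^2 + 2*q + 1))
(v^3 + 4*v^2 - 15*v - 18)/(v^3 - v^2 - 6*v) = (v^2 + 7*v + 6)/(v*(v + 2))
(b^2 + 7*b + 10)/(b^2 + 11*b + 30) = (b + 2)/(b + 6)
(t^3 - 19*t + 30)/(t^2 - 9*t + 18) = (t^2 + 3*t - 10)/(t - 6)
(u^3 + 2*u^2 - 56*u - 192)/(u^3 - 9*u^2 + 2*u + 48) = (u^2 + 10*u + 24)/(u^2 - u - 6)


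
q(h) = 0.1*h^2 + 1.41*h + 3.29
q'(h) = 0.2*h + 1.41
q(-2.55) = 0.34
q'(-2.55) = 0.90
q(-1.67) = 1.21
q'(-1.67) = 1.08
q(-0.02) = 3.26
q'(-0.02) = 1.41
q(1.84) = 6.22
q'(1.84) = 1.78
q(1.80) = 6.15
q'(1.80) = 1.77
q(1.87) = 6.28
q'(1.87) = 1.78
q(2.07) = 6.64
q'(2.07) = 1.82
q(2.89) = 8.20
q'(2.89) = 1.99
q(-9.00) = -1.30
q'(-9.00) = -0.39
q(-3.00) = -0.04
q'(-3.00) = 0.81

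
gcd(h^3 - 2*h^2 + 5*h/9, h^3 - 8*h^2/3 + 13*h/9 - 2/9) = h - 1/3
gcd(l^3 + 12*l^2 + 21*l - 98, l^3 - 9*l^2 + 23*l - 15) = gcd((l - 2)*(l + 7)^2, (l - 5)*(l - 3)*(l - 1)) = 1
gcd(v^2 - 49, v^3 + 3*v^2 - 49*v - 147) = v^2 - 49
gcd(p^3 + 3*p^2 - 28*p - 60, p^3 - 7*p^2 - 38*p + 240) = p^2 + p - 30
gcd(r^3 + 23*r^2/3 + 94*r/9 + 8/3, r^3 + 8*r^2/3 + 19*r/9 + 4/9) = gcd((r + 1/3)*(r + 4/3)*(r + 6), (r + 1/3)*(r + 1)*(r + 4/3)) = r^2 + 5*r/3 + 4/9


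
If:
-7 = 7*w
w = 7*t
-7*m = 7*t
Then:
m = 1/7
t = -1/7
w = -1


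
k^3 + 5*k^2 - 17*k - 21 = (k - 3)*(k + 1)*(k + 7)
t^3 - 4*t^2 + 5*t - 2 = (t - 2)*(t - 1)^2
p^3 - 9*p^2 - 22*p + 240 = (p - 8)*(p - 6)*(p + 5)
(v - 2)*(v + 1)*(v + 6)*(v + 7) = v^4 + 12*v^3 + 27*v^2 - 68*v - 84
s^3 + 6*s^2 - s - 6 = (s - 1)*(s + 1)*(s + 6)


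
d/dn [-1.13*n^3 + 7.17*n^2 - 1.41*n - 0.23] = -3.39*n^2 + 14.34*n - 1.41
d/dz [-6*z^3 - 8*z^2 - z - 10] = -18*z^2 - 16*z - 1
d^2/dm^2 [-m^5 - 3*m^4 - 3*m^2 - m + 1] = -20*m^3 - 36*m^2 - 6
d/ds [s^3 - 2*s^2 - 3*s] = 3*s^2 - 4*s - 3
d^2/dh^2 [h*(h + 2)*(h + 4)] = 6*h + 12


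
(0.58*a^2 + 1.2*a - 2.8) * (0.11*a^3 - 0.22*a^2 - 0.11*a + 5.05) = 0.0638*a^5 + 0.00440000000000002*a^4 - 0.6358*a^3 + 3.413*a^2 + 6.368*a - 14.14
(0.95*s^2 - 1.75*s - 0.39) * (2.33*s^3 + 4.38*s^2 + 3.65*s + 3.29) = 2.2135*s^5 + 0.083499999999999*s^4 - 5.1062*s^3 - 4.9702*s^2 - 7.181*s - 1.2831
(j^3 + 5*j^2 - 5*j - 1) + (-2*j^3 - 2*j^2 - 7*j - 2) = -j^3 + 3*j^2 - 12*j - 3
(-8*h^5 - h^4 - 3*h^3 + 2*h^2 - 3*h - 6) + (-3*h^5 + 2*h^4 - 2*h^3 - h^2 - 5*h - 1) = -11*h^5 + h^4 - 5*h^3 + h^2 - 8*h - 7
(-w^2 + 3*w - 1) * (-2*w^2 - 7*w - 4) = 2*w^4 + w^3 - 15*w^2 - 5*w + 4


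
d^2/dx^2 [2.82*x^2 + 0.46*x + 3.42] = 5.64000000000000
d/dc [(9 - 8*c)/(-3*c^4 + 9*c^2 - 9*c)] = (8*c*(c^3 - 3*c + 3) - (8*c - 9)*(4*c^3 - 6*c + 3))/(3*c^2*(c^3 - 3*c + 3)^2)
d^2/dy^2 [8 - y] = 0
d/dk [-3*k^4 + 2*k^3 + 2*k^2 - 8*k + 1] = -12*k^3 + 6*k^2 + 4*k - 8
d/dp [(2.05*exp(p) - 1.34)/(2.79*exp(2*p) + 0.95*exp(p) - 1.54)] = (-5.7195*exp(2*p) + 7.4772*exp(p) - 1.884)*exp(p)/(7.7841*exp(4*p) + 5.301*exp(3*p) - 7.6907*exp(2*p) - 2.926*exp(p) + 2.3716)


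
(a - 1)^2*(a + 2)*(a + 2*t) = a^4 + 2*a^3*t - 3*a^2 - 6*a*t + 2*a + 4*t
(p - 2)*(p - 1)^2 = p^3 - 4*p^2 + 5*p - 2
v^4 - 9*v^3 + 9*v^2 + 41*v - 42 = (v - 7)*(v - 3)*(v - 1)*(v + 2)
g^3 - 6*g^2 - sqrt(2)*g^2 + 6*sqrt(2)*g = g*(g - 6)*(g - sqrt(2))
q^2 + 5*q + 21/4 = (q + 3/2)*(q + 7/2)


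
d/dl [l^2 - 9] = 2*l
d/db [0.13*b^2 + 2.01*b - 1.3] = 0.26*b + 2.01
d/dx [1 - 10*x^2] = -20*x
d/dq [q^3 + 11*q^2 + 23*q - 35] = 3*q^2 + 22*q + 23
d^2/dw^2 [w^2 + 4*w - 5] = 2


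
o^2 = o^2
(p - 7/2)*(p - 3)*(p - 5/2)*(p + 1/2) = p^4 - 17*p^3/2 + 89*p^2/4 - 103*p/8 - 105/8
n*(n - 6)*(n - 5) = n^3 - 11*n^2 + 30*n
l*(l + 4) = l^2 + 4*l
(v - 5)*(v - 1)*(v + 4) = v^3 - 2*v^2 - 19*v + 20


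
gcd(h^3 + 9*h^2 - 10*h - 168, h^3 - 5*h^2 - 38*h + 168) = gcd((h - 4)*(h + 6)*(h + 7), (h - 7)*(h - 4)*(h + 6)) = h^2 + 2*h - 24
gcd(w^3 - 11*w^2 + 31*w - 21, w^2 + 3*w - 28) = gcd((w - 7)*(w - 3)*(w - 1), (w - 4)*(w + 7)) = 1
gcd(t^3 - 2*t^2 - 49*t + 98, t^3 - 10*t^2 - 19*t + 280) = t - 7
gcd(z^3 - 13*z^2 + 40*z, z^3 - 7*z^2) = z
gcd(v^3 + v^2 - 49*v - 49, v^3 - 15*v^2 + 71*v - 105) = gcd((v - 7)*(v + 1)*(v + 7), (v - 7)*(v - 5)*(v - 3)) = v - 7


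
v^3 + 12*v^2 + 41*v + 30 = (v + 1)*(v + 5)*(v + 6)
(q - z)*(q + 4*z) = q^2 + 3*q*z - 4*z^2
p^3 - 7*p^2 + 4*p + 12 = (p - 6)*(p - 2)*(p + 1)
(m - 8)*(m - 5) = m^2 - 13*m + 40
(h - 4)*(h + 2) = h^2 - 2*h - 8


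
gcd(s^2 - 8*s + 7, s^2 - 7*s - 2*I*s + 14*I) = s - 7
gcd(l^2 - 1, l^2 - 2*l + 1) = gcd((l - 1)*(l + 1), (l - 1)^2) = l - 1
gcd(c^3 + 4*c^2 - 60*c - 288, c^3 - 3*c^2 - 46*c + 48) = c^2 - 2*c - 48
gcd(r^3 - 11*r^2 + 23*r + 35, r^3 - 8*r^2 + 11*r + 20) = r^2 - 4*r - 5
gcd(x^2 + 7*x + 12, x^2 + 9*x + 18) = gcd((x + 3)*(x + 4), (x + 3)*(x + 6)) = x + 3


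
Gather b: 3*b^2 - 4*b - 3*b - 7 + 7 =3*b^2 - 7*b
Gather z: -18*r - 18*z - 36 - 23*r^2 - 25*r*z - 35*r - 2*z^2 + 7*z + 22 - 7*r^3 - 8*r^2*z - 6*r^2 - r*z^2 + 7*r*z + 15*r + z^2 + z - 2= -7*r^3 - 29*r^2 - 38*r + z^2*(-r - 1) + z*(-8*r^2 - 18*r - 10) - 16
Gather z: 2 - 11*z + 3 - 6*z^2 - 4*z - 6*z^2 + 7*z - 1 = -12*z^2 - 8*z + 4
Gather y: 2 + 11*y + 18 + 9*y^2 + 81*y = 9*y^2 + 92*y + 20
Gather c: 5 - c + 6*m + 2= -c + 6*m + 7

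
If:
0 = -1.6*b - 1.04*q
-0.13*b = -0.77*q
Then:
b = 0.00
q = 0.00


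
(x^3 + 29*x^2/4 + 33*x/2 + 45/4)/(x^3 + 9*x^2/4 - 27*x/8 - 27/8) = 2*(4*x^2 + 17*x + 15)/(8*x^2 - 6*x - 9)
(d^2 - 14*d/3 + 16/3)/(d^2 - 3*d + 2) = (d - 8/3)/(d - 1)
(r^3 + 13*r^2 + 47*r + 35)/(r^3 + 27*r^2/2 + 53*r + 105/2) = 2*(r + 1)/(2*r + 3)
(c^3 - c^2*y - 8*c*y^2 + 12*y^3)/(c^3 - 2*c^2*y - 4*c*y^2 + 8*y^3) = (c + 3*y)/(c + 2*y)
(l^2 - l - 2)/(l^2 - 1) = (l - 2)/(l - 1)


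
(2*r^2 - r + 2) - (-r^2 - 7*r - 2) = 3*r^2 + 6*r + 4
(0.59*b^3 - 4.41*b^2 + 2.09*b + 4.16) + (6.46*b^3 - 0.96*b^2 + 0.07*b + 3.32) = 7.05*b^3 - 5.37*b^2 + 2.16*b + 7.48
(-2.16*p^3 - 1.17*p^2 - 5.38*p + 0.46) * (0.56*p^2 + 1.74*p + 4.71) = -1.2096*p^5 - 4.4136*p^4 - 15.2222*p^3 - 14.6143*p^2 - 24.5394*p + 2.1666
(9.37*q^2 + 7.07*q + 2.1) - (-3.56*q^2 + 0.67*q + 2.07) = 12.93*q^2 + 6.4*q + 0.0300000000000002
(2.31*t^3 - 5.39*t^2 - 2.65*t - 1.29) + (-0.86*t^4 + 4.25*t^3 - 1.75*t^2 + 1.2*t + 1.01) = -0.86*t^4 + 6.56*t^3 - 7.14*t^2 - 1.45*t - 0.28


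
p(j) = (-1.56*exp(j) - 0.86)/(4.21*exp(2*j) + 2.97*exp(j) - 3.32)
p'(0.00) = 1.45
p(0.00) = -0.63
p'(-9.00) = 0.00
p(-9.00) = 0.26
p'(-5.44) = 0.00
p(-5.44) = 0.26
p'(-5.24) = 0.00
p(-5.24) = 0.26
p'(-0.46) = 174.00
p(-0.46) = -7.93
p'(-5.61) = 0.00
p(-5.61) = 0.26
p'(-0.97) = 1.71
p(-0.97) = 0.91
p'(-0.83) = 3.53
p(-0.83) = 1.26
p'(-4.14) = 0.01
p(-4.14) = 0.27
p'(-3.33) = 0.03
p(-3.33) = 0.29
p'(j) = (-1.56*exp(j) - 0.86)*(-8.42*exp(2*j) - 2.97*exp(j))/(4.21*exp(2*j) + 2.97*exp(j) - 3.32)^2 - 1.56*exp(j)/(4.21*exp(2*j) + 2.97*exp(j) - 3.32) = (6.5676*exp(2*j) + 7.2412*exp(j) + 7.7334)*exp(j)/(17.7241*exp(4*j) + 25.0074*exp(3*j) - 19.1335*exp(2*j) - 19.7208*exp(j) + 11.0224)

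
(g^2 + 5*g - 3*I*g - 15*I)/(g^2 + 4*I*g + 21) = (g + 5)/(g + 7*I)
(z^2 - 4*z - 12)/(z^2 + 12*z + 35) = (z^2 - 4*z - 12)/(z^2 + 12*z + 35)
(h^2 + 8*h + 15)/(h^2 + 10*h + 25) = (h + 3)/(h + 5)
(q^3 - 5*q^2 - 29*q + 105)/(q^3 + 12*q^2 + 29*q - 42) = (q^3 - 5*q^2 - 29*q + 105)/(q^3 + 12*q^2 + 29*q - 42)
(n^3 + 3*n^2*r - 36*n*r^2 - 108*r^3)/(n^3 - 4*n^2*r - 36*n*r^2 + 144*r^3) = (-n - 3*r)/(-n + 4*r)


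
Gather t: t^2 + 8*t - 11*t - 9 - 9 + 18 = t^2 - 3*t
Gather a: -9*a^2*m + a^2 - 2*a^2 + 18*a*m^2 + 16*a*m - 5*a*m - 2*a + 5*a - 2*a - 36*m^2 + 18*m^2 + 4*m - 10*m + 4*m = a^2*(-9*m - 1) + a*(18*m^2 + 11*m + 1) - 18*m^2 - 2*m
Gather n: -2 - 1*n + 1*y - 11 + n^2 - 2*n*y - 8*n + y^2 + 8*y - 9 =n^2 + n*(-2*y - 9) + y^2 + 9*y - 22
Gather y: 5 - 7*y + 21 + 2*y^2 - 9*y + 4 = 2*y^2 - 16*y + 30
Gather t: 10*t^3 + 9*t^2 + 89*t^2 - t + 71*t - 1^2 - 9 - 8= 10*t^3 + 98*t^2 + 70*t - 18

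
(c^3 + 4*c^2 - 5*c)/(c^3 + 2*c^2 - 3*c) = (c + 5)/(c + 3)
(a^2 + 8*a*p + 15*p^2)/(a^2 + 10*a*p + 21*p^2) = (a + 5*p)/(a + 7*p)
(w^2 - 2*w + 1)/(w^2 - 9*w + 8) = (w - 1)/(w - 8)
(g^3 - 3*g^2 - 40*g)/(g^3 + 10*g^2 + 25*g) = (g - 8)/(g + 5)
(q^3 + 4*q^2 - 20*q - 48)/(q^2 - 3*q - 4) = (q^2 + 8*q + 12)/(q + 1)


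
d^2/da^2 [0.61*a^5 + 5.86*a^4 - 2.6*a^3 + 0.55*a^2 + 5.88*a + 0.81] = 12.2*a^3 + 70.32*a^2 - 15.6*a + 1.1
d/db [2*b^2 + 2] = 4*b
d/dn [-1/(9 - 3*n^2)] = -2*n/(3*(n^2 - 3)^2)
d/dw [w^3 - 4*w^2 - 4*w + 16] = 3*w^2 - 8*w - 4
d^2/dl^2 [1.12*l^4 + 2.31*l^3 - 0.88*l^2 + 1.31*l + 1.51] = 13.44*l^2 + 13.86*l - 1.76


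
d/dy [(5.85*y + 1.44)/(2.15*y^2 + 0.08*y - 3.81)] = (12.5775*y^2 + 0.468*y - (4.3*y + 0.08)*(5.85*y + 1.44) - 22.2885)/(2.15*y^2 + 0.08*y - 3.81)^2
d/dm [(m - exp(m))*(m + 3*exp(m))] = 2*m*exp(m) + 2*m - 6*exp(2*m) + 2*exp(m)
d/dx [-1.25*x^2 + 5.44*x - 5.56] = 5.44 - 2.5*x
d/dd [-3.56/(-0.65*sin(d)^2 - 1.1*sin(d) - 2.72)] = -(4.628*sin(d) + 3.916)*cos(d)/(0.65*sin(d)^2 + 1.1*sin(d) + 2.72)^2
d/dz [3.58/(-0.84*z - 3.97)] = 3.0072/(0.84*z + 3.97)^2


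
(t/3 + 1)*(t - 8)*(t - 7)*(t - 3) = t^4/3 - 5*t^3 + 47*t^2/3 + 45*t - 168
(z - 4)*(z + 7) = z^2 + 3*z - 28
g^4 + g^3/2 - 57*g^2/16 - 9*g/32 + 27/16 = (g - 3/2)*(g - 3/4)*(g + 3/4)*(g + 2)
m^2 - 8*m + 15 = (m - 5)*(m - 3)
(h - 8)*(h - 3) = h^2 - 11*h + 24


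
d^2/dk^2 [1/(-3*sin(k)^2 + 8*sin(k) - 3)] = 2*(18*sin(k)^4 - 36*sin(k)^3 - 13*sin(k)^2 + 84*sin(k) - 55)/(3*sin(k)^2 - 8*sin(k) + 3)^3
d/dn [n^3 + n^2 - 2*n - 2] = 3*n^2 + 2*n - 2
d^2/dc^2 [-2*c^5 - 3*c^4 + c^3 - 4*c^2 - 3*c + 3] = -40*c^3 - 36*c^2 + 6*c - 8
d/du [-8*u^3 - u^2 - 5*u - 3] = -24*u^2 - 2*u - 5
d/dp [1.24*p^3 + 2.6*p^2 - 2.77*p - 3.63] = 3.72*p^2 + 5.2*p - 2.77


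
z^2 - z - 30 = (z - 6)*(z + 5)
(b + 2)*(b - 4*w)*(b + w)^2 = b^4 - 2*b^3*w + 2*b^3 - 7*b^2*w^2 - 4*b^2*w - 4*b*w^3 - 14*b*w^2 - 8*w^3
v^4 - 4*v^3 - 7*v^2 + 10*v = v*(v - 5)*(v - 1)*(v + 2)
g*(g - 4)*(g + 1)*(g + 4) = g^4 + g^3 - 16*g^2 - 16*g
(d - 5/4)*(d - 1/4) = d^2 - 3*d/2 + 5/16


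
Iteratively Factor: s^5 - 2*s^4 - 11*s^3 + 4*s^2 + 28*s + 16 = (s + 1)*(s^4 - 3*s^3 - 8*s^2 + 12*s + 16) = (s - 4)*(s + 1)*(s^3 + s^2 - 4*s - 4) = (s - 4)*(s + 1)^2*(s^2 - 4) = (s - 4)*(s - 2)*(s + 1)^2*(s + 2)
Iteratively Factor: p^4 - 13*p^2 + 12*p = (p - 1)*(p^3 + p^2 - 12*p) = p*(p - 1)*(p^2 + p - 12) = p*(p - 1)*(p + 4)*(p - 3)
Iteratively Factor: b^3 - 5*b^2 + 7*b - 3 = (b - 3)*(b^2 - 2*b + 1) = (b - 3)*(b - 1)*(b - 1)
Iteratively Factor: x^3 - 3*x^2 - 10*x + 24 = (x + 3)*(x^2 - 6*x + 8) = (x - 4)*(x + 3)*(x - 2)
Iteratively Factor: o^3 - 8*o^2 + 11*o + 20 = (o + 1)*(o^2 - 9*o + 20) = (o - 4)*(o + 1)*(o - 5)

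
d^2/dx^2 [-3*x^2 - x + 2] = -6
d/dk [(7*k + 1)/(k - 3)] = -22/(k - 3)^2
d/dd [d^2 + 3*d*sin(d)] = 3*d*cos(d) + 2*d + 3*sin(d)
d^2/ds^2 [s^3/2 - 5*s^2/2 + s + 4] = 3*s - 5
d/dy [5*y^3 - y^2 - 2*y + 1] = 15*y^2 - 2*y - 2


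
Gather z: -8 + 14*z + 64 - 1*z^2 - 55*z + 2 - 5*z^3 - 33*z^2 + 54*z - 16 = -5*z^3 - 34*z^2 + 13*z + 42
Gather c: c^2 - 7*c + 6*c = c^2 - c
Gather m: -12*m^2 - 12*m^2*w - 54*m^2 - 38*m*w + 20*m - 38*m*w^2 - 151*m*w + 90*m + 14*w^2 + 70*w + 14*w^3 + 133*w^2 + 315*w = m^2*(-12*w - 66) + m*(-38*w^2 - 189*w + 110) + 14*w^3 + 147*w^2 + 385*w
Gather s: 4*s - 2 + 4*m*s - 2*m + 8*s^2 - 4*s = 4*m*s - 2*m + 8*s^2 - 2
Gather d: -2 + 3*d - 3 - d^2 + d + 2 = -d^2 + 4*d - 3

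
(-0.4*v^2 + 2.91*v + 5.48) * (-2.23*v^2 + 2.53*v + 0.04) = 0.892*v^4 - 7.5013*v^3 - 4.8741*v^2 + 13.9808*v + 0.2192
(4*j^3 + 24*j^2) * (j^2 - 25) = 4*j^5 + 24*j^4 - 100*j^3 - 600*j^2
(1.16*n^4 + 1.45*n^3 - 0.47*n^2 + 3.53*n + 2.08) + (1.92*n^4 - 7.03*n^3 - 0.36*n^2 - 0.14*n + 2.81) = 3.08*n^4 - 5.58*n^3 - 0.83*n^2 + 3.39*n + 4.89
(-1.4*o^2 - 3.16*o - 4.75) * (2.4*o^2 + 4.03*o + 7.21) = -3.36*o^4 - 13.226*o^3 - 34.2288*o^2 - 41.9261*o - 34.2475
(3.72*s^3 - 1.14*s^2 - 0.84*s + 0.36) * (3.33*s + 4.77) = 12.3876*s^4 + 13.9482*s^3 - 8.235*s^2 - 2.808*s + 1.7172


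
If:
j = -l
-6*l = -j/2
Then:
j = 0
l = 0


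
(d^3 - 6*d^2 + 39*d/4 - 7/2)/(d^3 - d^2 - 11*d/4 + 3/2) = (2*d - 7)/(2*d + 3)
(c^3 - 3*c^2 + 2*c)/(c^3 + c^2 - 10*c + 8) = c/(c + 4)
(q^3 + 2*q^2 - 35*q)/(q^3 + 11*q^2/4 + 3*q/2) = 4*(q^2 + 2*q - 35)/(4*q^2 + 11*q + 6)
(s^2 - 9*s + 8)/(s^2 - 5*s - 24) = (s - 1)/(s + 3)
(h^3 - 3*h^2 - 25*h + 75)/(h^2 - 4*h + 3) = (h^2 - 25)/(h - 1)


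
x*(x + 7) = x^2 + 7*x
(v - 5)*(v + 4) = v^2 - v - 20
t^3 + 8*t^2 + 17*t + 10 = (t + 1)*(t + 2)*(t + 5)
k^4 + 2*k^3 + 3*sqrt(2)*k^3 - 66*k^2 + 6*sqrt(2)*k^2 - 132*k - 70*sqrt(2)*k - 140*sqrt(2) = (k + 2)*(k - 5*sqrt(2))*(k + sqrt(2))*(k + 7*sqrt(2))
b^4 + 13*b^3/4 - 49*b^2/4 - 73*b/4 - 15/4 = (b - 3)*(b + 1/4)*(b + 1)*(b + 5)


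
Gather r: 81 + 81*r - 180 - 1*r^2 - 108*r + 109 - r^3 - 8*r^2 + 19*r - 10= -r^3 - 9*r^2 - 8*r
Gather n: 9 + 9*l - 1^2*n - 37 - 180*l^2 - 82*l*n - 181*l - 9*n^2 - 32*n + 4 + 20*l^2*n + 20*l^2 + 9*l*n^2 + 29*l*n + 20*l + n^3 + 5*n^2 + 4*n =-160*l^2 - 152*l + n^3 + n^2*(9*l - 4) + n*(20*l^2 - 53*l - 29) - 24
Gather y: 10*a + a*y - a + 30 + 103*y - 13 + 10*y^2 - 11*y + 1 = 9*a + 10*y^2 + y*(a + 92) + 18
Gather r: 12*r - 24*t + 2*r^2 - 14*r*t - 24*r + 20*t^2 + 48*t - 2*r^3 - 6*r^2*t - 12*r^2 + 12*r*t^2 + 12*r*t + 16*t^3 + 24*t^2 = -2*r^3 + r^2*(-6*t - 10) + r*(12*t^2 - 2*t - 12) + 16*t^3 + 44*t^2 + 24*t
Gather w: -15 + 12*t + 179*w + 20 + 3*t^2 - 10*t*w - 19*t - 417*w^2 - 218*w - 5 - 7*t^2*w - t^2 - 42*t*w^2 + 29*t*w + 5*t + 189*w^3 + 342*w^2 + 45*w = 2*t^2 - 2*t + 189*w^3 + w^2*(-42*t - 75) + w*(-7*t^2 + 19*t + 6)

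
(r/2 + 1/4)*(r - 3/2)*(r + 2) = r^3/2 + r^2/2 - 11*r/8 - 3/4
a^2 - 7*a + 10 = (a - 5)*(a - 2)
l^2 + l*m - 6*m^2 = (l - 2*m)*(l + 3*m)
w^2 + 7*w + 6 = (w + 1)*(w + 6)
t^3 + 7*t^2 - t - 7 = (t - 1)*(t + 1)*(t + 7)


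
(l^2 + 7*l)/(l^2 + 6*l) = (l + 7)/(l + 6)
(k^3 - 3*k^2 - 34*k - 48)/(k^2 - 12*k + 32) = (k^2 + 5*k + 6)/(k - 4)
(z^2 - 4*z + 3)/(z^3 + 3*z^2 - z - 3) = (z - 3)/(z^2 + 4*z + 3)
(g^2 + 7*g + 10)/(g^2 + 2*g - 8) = (g^2 + 7*g + 10)/(g^2 + 2*g - 8)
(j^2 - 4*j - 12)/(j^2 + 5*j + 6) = (j - 6)/(j + 3)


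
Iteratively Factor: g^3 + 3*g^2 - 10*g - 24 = (g + 2)*(g^2 + g - 12) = (g - 3)*(g + 2)*(g + 4)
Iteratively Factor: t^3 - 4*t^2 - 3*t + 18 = (t - 3)*(t^2 - t - 6) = (t - 3)*(t + 2)*(t - 3)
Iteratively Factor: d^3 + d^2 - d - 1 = (d + 1)*(d^2 - 1) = (d - 1)*(d + 1)*(d + 1)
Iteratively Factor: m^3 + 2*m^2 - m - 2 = (m + 2)*(m^2 - 1) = (m + 1)*(m + 2)*(m - 1)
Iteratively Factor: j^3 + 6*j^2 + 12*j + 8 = (j + 2)*(j^2 + 4*j + 4) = (j + 2)^2*(j + 2)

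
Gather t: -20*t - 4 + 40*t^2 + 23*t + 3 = 40*t^2 + 3*t - 1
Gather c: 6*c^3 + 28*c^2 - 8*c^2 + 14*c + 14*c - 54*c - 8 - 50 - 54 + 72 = 6*c^3 + 20*c^2 - 26*c - 40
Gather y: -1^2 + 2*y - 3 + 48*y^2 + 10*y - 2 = 48*y^2 + 12*y - 6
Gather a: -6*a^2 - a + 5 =-6*a^2 - a + 5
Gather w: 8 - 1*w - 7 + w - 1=0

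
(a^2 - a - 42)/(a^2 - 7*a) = (a + 6)/a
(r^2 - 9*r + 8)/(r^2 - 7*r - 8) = (r - 1)/(r + 1)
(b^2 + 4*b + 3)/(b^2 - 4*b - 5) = (b + 3)/(b - 5)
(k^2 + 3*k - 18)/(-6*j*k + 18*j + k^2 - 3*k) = (-k - 6)/(6*j - k)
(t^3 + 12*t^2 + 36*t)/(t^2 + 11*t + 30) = t*(t + 6)/(t + 5)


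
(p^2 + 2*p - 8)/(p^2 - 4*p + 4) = (p + 4)/(p - 2)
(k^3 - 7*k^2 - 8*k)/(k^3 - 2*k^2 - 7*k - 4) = k*(k - 8)/(k^2 - 3*k - 4)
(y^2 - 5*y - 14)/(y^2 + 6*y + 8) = (y - 7)/(y + 4)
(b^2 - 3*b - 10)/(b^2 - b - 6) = (b - 5)/(b - 3)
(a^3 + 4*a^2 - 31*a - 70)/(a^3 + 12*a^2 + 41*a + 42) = (a - 5)/(a + 3)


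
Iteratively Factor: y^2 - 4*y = (y)*(y - 4)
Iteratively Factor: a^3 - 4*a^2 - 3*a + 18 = (a - 3)*(a^2 - a - 6) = (a - 3)^2*(a + 2)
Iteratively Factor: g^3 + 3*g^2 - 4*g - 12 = (g - 2)*(g^2 + 5*g + 6) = (g - 2)*(g + 3)*(g + 2)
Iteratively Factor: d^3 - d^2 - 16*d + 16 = (d + 4)*(d^2 - 5*d + 4) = (d - 1)*(d + 4)*(d - 4)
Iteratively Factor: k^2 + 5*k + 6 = (k + 2)*(k + 3)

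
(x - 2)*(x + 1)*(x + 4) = x^3 + 3*x^2 - 6*x - 8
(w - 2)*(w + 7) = w^2 + 5*w - 14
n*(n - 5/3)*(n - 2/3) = n^3 - 7*n^2/3 + 10*n/9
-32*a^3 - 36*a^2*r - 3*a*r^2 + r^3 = (-8*a + r)*(a + r)*(4*a + r)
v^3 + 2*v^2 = v^2*(v + 2)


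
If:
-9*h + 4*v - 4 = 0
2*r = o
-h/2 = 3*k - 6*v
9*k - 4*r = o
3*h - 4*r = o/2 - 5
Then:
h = -20/59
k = 94/177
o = 94/59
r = 47/59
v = 14/59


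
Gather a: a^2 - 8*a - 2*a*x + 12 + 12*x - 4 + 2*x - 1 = a^2 + a*(-2*x - 8) + 14*x + 7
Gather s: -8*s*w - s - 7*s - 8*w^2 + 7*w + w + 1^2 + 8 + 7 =s*(-8*w - 8) - 8*w^2 + 8*w + 16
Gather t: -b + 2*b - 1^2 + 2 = b + 1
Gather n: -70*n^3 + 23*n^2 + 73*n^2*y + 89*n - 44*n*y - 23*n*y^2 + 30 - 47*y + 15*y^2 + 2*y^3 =-70*n^3 + n^2*(73*y + 23) + n*(-23*y^2 - 44*y + 89) + 2*y^3 + 15*y^2 - 47*y + 30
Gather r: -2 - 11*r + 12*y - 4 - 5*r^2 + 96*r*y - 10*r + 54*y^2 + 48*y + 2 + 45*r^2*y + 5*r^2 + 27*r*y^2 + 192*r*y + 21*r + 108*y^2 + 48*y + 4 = 45*r^2*y + r*(27*y^2 + 288*y) + 162*y^2 + 108*y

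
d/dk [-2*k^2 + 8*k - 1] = 8 - 4*k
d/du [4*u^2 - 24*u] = 8*u - 24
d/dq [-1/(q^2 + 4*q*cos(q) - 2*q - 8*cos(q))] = 2*(-2*q*sin(q) + q + 4*sin(q) + 2*cos(q) - 1)/((q - 2)^2*(q + 4*cos(q))^2)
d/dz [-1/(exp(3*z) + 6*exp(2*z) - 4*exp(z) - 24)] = (3*exp(2*z) + 12*exp(z) - 4)*exp(z)/(exp(3*z) + 6*exp(2*z) - 4*exp(z) - 24)^2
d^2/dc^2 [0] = 0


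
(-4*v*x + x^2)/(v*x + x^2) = (-4*v + x)/(v + x)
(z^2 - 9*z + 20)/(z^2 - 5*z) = (z - 4)/z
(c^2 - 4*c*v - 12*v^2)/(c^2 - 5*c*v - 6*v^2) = (c + 2*v)/(c + v)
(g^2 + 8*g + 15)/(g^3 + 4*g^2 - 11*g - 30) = (g + 3)/(g^2 - g - 6)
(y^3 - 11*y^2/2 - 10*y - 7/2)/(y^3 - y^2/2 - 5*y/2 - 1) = (y - 7)/(y - 2)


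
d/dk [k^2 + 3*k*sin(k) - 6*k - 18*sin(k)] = 3*k*cos(k) + 2*k + 3*sin(k) - 18*cos(k) - 6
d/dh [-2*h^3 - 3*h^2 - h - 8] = -6*h^2 - 6*h - 1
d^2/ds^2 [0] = 0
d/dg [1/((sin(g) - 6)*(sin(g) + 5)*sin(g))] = (-3*cos(g) + 2/tan(g) + 30*cos(g)/sin(g)^2)/((sin(g) - 6)^2*(sin(g) + 5)^2)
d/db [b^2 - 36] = 2*b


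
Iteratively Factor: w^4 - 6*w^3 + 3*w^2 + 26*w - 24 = (w + 2)*(w^3 - 8*w^2 + 19*w - 12) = (w - 1)*(w + 2)*(w^2 - 7*w + 12) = (w - 4)*(w - 1)*(w + 2)*(w - 3)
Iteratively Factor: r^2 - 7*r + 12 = (r - 3)*(r - 4)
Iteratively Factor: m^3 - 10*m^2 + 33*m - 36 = (m - 4)*(m^2 - 6*m + 9) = (m - 4)*(m - 3)*(m - 3)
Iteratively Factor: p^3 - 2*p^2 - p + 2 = (p - 2)*(p^2 - 1) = (p - 2)*(p - 1)*(p + 1)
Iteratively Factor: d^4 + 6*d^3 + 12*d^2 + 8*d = (d)*(d^3 + 6*d^2 + 12*d + 8) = d*(d + 2)*(d^2 + 4*d + 4) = d*(d + 2)^2*(d + 2)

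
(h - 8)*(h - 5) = h^2 - 13*h + 40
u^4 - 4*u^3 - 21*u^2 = u^2*(u - 7)*(u + 3)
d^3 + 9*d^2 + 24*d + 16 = (d + 1)*(d + 4)^2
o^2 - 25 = (o - 5)*(o + 5)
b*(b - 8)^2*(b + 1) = b^4 - 15*b^3 + 48*b^2 + 64*b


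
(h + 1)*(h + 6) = h^2 + 7*h + 6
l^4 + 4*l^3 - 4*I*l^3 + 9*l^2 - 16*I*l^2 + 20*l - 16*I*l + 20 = (l + 2)^2*(l - 5*I)*(l + I)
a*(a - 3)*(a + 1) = a^3 - 2*a^2 - 3*a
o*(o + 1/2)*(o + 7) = o^3 + 15*o^2/2 + 7*o/2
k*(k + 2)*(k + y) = k^3 + k^2*y + 2*k^2 + 2*k*y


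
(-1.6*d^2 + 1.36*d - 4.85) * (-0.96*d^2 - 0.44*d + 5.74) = 1.536*d^4 - 0.6016*d^3 - 5.1264*d^2 + 9.9404*d - 27.839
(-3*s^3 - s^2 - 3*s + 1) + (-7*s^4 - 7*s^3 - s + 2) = -7*s^4 - 10*s^3 - s^2 - 4*s + 3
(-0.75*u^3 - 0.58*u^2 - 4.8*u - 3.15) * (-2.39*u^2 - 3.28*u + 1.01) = 1.7925*u^5 + 3.8462*u^4 + 12.6169*u^3 + 22.6867*u^2 + 5.484*u - 3.1815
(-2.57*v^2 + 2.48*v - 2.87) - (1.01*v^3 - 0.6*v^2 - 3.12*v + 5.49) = -1.01*v^3 - 1.97*v^2 + 5.6*v - 8.36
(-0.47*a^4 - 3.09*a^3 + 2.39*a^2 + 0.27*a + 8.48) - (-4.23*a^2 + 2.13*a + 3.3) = -0.47*a^4 - 3.09*a^3 + 6.62*a^2 - 1.86*a + 5.18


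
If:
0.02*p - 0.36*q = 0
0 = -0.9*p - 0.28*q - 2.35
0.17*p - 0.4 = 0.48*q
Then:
No Solution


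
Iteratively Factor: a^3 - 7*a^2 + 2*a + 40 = (a - 4)*(a^2 - 3*a - 10) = (a - 4)*(a + 2)*(a - 5)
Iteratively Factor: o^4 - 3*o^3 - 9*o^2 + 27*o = (o - 3)*(o^3 - 9*o) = (o - 3)^2*(o^2 + 3*o) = (o - 3)^2*(o + 3)*(o)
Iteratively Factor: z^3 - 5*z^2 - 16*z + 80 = (z - 4)*(z^2 - z - 20) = (z - 4)*(z + 4)*(z - 5)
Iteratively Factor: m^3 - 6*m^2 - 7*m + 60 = (m + 3)*(m^2 - 9*m + 20) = (m - 4)*(m + 3)*(m - 5)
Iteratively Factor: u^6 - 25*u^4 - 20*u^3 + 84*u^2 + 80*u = (u - 2)*(u^5 + 2*u^4 - 21*u^3 - 62*u^2 - 40*u) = (u - 2)*(u + 2)*(u^4 - 21*u^2 - 20*u) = (u - 2)*(u + 1)*(u + 2)*(u^3 - u^2 - 20*u) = u*(u - 2)*(u + 1)*(u + 2)*(u^2 - u - 20) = u*(u - 2)*(u + 1)*(u + 2)*(u + 4)*(u - 5)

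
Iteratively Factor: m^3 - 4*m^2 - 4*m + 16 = (m + 2)*(m^2 - 6*m + 8) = (m - 4)*(m + 2)*(m - 2)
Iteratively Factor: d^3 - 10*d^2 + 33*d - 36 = (d - 3)*(d^2 - 7*d + 12) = (d - 3)^2*(d - 4)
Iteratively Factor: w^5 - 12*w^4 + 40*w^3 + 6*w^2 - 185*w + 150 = (w - 1)*(w^4 - 11*w^3 + 29*w^2 + 35*w - 150) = (w - 3)*(w - 1)*(w^3 - 8*w^2 + 5*w + 50) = (w - 5)*(w - 3)*(w - 1)*(w^2 - 3*w - 10) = (w - 5)*(w - 3)*(w - 1)*(w + 2)*(w - 5)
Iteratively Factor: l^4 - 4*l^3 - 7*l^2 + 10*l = (l - 5)*(l^3 + l^2 - 2*l) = (l - 5)*(l + 2)*(l^2 - l) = l*(l - 5)*(l + 2)*(l - 1)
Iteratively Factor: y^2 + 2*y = (y + 2)*(y)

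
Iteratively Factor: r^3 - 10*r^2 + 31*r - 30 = (r - 3)*(r^2 - 7*r + 10) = (r - 5)*(r - 3)*(r - 2)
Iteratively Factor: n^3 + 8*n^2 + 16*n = (n)*(n^2 + 8*n + 16) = n*(n + 4)*(n + 4)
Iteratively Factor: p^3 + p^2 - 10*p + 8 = (p + 4)*(p^2 - 3*p + 2) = (p - 2)*(p + 4)*(p - 1)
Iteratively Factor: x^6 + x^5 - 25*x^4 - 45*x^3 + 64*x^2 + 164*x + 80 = (x + 1)*(x^5 - 25*x^3 - 20*x^2 + 84*x + 80) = (x + 1)^2*(x^4 - x^3 - 24*x^2 + 4*x + 80) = (x - 5)*(x + 1)^2*(x^3 + 4*x^2 - 4*x - 16) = (x - 5)*(x + 1)^2*(x + 4)*(x^2 - 4) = (x - 5)*(x - 2)*(x + 1)^2*(x + 4)*(x + 2)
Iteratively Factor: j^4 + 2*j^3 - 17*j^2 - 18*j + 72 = (j - 3)*(j^3 + 5*j^2 - 2*j - 24) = (j - 3)*(j - 2)*(j^2 + 7*j + 12) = (j - 3)*(j - 2)*(j + 3)*(j + 4)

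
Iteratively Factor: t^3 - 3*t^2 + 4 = (t + 1)*(t^2 - 4*t + 4) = (t - 2)*(t + 1)*(t - 2)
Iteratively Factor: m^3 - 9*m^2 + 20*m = (m)*(m^2 - 9*m + 20) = m*(m - 4)*(m - 5)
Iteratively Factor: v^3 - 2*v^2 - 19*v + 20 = (v + 4)*(v^2 - 6*v + 5) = (v - 5)*(v + 4)*(v - 1)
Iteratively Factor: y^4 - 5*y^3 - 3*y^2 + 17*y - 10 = (y + 2)*(y^3 - 7*y^2 + 11*y - 5) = (y - 5)*(y + 2)*(y^2 - 2*y + 1) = (y - 5)*(y - 1)*(y + 2)*(y - 1)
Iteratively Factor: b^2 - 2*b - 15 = (b + 3)*(b - 5)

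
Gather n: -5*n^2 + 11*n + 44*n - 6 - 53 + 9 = -5*n^2 + 55*n - 50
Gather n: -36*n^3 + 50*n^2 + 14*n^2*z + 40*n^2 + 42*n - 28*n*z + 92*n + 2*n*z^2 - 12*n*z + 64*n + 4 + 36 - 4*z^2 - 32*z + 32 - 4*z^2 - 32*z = -36*n^3 + n^2*(14*z + 90) + n*(2*z^2 - 40*z + 198) - 8*z^2 - 64*z + 72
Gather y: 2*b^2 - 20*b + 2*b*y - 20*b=2*b^2 + 2*b*y - 40*b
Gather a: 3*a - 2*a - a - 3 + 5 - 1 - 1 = 0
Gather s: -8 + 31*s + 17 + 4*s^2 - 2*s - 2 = 4*s^2 + 29*s + 7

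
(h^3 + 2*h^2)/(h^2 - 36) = h^2*(h + 2)/(h^2 - 36)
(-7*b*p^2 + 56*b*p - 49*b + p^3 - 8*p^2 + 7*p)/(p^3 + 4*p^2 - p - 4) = (-7*b*p + 49*b + p^2 - 7*p)/(p^2 + 5*p + 4)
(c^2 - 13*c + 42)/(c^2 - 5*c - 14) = (c - 6)/(c + 2)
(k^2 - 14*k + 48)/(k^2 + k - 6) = (k^2 - 14*k + 48)/(k^2 + k - 6)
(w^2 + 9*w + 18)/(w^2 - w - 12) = (w + 6)/(w - 4)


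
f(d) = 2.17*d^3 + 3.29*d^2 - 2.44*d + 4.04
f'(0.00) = -2.44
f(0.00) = 4.04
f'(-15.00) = 1363.61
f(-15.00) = -6542.86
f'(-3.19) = 42.82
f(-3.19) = -25.14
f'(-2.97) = 35.44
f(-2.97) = -16.54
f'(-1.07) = -2.03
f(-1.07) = 7.76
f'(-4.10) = 80.02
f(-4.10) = -80.21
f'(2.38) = 50.10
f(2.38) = 46.12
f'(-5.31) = 146.18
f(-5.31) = -215.13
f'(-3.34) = 48.21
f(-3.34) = -31.96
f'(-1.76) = 6.14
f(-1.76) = 6.70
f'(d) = 6.51*d^2 + 6.58*d - 2.44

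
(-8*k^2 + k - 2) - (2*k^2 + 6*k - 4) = -10*k^2 - 5*k + 2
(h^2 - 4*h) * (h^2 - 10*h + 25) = h^4 - 14*h^3 + 65*h^2 - 100*h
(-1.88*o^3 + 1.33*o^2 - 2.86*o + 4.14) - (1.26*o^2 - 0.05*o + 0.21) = -1.88*o^3 + 0.0700000000000001*o^2 - 2.81*o + 3.93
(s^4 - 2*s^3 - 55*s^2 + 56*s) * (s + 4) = s^5 + 2*s^4 - 63*s^3 - 164*s^2 + 224*s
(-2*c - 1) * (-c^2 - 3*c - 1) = 2*c^3 + 7*c^2 + 5*c + 1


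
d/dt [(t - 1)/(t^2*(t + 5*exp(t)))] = (-5*t^2*exp(t) - 2*t^2 + 3*t + 10*exp(t))/(t^3*(t^2 + 10*t*exp(t) + 25*exp(2*t)))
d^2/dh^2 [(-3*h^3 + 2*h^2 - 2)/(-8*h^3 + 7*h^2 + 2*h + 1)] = 2*(40*h^6 + 144*h^5 + 816*h^4 - 989*h^3 + 258*h^2 + 141*h - 8)/(512*h^9 - 1344*h^8 + 792*h^7 + 137*h^6 + 138*h^5 - 135*h^4 - 68*h^3 - 33*h^2 - 6*h - 1)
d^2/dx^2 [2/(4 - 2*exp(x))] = (-exp(x) - 2)*exp(x)/(exp(x) - 2)^3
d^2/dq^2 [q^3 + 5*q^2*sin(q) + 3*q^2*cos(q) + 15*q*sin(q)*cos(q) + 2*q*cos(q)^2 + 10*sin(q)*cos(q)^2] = -5*q^2*sin(q) - 3*q^2*cos(q) - 12*q*sin(q) - 30*q*sin(2*q) + 20*q*cos(q) - 4*q*cos(2*q) + 6*q + 15*sin(q)/2 - 4*sin(2*q) - 45*sin(3*q)/2 + 6*cos(q) + 30*cos(2*q)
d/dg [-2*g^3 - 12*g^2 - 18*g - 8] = -6*g^2 - 24*g - 18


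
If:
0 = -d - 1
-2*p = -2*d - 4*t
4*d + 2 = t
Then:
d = -1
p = -5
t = -2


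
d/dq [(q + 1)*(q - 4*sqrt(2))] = 2*q - 4*sqrt(2) + 1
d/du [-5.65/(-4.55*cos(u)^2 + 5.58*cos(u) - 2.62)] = (51.415*cos(u) - 31.527)*sin(u)/(4.55*cos(u)^2 - 5.58*cos(u) + 2.62)^2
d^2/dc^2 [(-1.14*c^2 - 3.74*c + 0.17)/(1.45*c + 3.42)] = 11.140378/(3.048625*c^3 + 21.57165*c^2 + 50.87934*c + 40.001688)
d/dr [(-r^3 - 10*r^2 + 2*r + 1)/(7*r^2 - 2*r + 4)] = (-7*r^4 + 4*r^3 - 6*r^2 - 94*r + 10)/(49*r^4 - 28*r^3 + 60*r^2 - 16*r + 16)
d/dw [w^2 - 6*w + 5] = 2*w - 6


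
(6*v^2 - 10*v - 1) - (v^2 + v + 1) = 5*v^2 - 11*v - 2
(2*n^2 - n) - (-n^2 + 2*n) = 3*n^2 - 3*n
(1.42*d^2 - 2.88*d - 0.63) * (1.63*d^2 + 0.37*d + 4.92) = 2.3146*d^4 - 4.169*d^3 + 4.8939*d^2 - 14.4027*d - 3.0996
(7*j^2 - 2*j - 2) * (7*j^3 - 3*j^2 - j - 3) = 49*j^5 - 35*j^4 - 15*j^3 - 13*j^2 + 8*j + 6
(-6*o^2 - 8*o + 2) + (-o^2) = -7*o^2 - 8*o + 2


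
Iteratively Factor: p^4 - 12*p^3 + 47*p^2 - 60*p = (p - 5)*(p^3 - 7*p^2 + 12*p) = (p - 5)*(p - 3)*(p^2 - 4*p) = p*(p - 5)*(p - 3)*(p - 4)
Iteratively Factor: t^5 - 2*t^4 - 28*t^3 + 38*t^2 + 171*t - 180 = (t + 3)*(t^4 - 5*t^3 - 13*t^2 + 77*t - 60) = (t - 1)*(t + 3)*(t^3 - 4*t^2 - 17*t + 60) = (t - 1)*(t + 3)*(t + 4)*(t^2 - 8*t + 15) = (t - 3)*(t - 1)*(t + 3)*(t + 4)*(t - 5)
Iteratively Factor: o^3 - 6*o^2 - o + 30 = (o + 2)*(o^2 - 8*o + 15) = (o - 5)*(o + 2)*(o - 3)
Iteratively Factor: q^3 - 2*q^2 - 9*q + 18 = (q - 2)*(q^2 - 9) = (q - 2)*(q + 3)*(q - 3)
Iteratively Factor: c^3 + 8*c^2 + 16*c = (c + 4)*(c^2 + 4*c) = (c + 4)^2*(c)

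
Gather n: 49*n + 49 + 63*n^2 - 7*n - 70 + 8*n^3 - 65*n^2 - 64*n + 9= 8*n^3 - 2*n^2 - 22*n - 12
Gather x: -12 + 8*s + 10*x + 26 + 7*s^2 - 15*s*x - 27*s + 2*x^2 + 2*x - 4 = 7*s^2 - 19*s + 2*x^2 + x*(12 - 15*s) + 10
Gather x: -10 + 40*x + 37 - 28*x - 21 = 12*x + 6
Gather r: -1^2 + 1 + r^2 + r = r^2 + r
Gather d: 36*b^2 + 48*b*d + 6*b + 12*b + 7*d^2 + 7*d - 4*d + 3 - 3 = 36*b^2 + 18*b + 7*d^2 + d*(48*b + 3)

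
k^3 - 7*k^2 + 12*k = k*(k - 4)*(k - 3)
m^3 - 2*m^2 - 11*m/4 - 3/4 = (m - 3)*(m + 1/2)^2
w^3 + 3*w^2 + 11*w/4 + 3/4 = (w + 1/2)*(w + 1)*(w + 3/2)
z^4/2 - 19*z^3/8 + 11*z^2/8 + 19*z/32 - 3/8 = (z/2 + 1/4)*(z - 4)*(z - 3/4)*(z - 1/2)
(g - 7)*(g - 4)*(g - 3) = g^3 - 14*g^2 + 61*g - 84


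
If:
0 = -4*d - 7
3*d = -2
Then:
No Solution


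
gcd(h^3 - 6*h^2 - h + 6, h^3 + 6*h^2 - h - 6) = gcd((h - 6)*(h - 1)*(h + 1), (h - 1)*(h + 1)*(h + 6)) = h^2 - 1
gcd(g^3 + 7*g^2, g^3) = g^2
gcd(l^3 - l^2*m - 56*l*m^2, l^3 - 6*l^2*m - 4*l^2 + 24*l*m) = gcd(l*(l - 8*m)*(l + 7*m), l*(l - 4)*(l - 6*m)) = l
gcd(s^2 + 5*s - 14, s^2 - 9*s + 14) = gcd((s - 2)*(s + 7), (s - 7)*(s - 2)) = s - 2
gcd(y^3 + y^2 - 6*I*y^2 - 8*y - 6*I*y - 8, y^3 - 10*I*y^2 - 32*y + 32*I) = y^2 - 6*I*y - 8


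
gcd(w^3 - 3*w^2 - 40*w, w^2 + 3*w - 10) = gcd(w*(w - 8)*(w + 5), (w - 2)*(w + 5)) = w + 5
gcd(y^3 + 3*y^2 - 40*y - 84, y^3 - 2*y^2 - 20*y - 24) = y^2 - 4*y - 12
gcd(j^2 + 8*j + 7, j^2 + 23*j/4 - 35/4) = j + 7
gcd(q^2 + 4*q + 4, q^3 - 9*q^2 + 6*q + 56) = q + 2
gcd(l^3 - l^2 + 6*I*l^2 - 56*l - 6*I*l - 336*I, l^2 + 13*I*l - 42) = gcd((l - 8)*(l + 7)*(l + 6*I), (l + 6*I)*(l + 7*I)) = l + 6*I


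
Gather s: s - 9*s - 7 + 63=56 - 8*s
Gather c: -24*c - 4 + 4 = -24*c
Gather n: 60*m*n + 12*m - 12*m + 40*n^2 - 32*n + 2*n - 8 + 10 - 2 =40*n^2 + n*(60*m - 30)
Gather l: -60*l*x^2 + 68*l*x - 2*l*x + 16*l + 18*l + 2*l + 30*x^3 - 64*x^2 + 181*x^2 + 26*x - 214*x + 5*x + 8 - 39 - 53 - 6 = l*(-60*x^2 + 66*x + 36) + 30*x^3 + 117*x^2 - 183*x - 90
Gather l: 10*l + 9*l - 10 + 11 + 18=19*l + 19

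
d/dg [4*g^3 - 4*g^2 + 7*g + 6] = 12*g^2 - 8*g + 7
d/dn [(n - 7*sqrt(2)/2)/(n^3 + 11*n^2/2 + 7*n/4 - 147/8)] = 8*(-8*n^2 + 6*n + 42*sqrt(2)*n - 21 + 7*sqrt(2))/(32*n^5 + 240*n^4 + 240*n^3 - 1400*n^2 - 1470*n + 3087)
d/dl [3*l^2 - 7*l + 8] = 6*l - 7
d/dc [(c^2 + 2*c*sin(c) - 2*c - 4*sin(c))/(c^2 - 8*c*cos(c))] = 2*(-4*c^3*sin(c) + c^3*cos(c) + 7*c^2*sin(c) - 6*c^2*cos(c) - 7*c^2 + 4*c*sin(c) + 16*c - 8*sin(2*c))/(c^2*(c - 8*cos(c))^2)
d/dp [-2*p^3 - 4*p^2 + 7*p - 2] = -6*p^2 - 8*p + 7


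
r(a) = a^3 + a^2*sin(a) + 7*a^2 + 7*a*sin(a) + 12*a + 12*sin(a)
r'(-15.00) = 391.68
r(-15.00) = -2065.84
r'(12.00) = 797.89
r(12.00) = 2751.22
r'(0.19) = 29.29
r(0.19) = 5.06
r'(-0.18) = 18.99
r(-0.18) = -3.87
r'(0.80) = 44.00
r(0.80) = 27.68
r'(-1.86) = -7.50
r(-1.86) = -6.88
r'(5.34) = 203.74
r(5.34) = 352.91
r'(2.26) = 46.91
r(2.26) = 99.83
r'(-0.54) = 9.57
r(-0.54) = -8.97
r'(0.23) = 30.38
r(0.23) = 6.26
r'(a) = a^2*cos(a) + 3*a^2 + 2*a*sin(a) + 7*a*cos(a) + 14*a + 7*sin(a) + 12*cos(a) + 12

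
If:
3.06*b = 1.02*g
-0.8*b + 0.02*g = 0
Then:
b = 0.00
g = 0.00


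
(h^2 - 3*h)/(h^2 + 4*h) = (h - 3)/(h + 4)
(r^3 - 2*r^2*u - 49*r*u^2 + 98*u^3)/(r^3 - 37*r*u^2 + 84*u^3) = (r^2 - 9*r*u + 14*u^2)/(r^2 - 7*r*u + 12*u^2)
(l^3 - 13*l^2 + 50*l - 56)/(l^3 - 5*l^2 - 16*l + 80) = (l^2 - 9*l + 14)/(l^2 - l - 20)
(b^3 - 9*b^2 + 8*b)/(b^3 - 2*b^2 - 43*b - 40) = b*(b - 1)/(b^2 + 6*b + 5)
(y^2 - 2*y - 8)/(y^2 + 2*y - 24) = (y + 2)/(y + 6)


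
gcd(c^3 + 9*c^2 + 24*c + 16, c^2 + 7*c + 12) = c + 4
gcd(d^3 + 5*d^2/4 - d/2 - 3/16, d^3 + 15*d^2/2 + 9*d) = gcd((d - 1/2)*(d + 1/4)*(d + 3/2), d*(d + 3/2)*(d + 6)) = d + 3/2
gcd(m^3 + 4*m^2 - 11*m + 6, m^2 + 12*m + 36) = m + 6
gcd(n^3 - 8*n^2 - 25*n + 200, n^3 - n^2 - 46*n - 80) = n^2 - 3*n - 40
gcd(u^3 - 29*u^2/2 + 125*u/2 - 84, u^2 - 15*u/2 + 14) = u - 7/2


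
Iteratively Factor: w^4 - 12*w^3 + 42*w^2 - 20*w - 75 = (w - 5)*(w^3 - 7*w^2 + 7*w + 15) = (w - 5)*(w + 1)*(w^2 - 8*w + 15) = (w - 5)^2*(w + 1)*(w - 3)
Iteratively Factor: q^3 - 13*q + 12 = (q - 1)*(q^2 + q - 12) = (q - 3)*(q - 1)*(q + 4)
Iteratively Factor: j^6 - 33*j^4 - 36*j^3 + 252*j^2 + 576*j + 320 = (j + 1)*(j^5 - j^4 - 32*j^3 - 4*j^2 + 256*j + 320) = (j - 4)*(j + 1)*(j^4 + 3*j^3 - 20*j^2 - 84*j - 80) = (j - 4)*(j + 1)*(j + 2)*(j^3 + j^2 - 22*j - 40) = (j - 4)*(j + 1)*(j + 2)^2*(j^2 - j - 20) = (j - 4)*(j + 1)*(j + 2)^2*(j + 4)*(j - 5)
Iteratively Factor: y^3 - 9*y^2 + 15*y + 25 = (y - 5)*(y^2 - 4*y - 5) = (y - 5)*(y + 1)*(y - 5)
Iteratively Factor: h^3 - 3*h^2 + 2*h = (h)*(h^2 - 3*h + 2) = h*(h - 1)*(h - 2)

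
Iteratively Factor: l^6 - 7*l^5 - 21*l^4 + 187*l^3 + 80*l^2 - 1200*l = (l)*(l^5 - 7*l^4 - 21*l^3 + 187*l^2 + 80*l - 1200) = l*(l - 4)*(l^4 - 3*l^3 - 33*l^2 + 55*l + 300) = l*(l - 5)*(l - 4)*(l^3 + 2*l^2 - 23*l - 60) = l*(l - 5)^2*(l - 4)*(l^2 + 7*l + 12) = l*(l - 5)^2*(l - 4)*(l + 4)*(l + 3)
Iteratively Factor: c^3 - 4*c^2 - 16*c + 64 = (c + 4)*(c^2 - 8*c + 16) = (c - 4)*(c + 4)*(c - 4)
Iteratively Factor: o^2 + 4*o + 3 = (o + 3)*(o + 1)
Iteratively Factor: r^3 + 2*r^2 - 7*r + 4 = (r - 1)*(r^2 + 3*r - 4) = (r - 1)^2*(r + 4)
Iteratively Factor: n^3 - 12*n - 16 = (n + 2)*(n^2 - 2*n - 8) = (n - 4)*(n + 2)*(n + 2)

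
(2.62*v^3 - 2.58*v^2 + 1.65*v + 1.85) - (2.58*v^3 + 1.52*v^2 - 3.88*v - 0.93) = 0.04*v^3 - 4.1*v^2 + 5.53*v + 2.78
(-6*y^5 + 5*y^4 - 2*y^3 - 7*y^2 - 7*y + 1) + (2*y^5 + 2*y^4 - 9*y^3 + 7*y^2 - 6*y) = -4*y^5 + 7*y^4 - 11*y^3 - 13*y + 1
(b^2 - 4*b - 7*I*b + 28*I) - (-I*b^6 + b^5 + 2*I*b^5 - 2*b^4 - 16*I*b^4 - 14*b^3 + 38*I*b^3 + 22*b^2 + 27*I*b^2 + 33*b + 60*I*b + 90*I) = I*b^6 - b^5 - 2*I*b^5 + 2*b^4 + 16*I*b^4 + 14*b^3 - 38*I*b^3 - 21*b^2 - 27*I*b^2 - 37*b - 67*I*b - 62*I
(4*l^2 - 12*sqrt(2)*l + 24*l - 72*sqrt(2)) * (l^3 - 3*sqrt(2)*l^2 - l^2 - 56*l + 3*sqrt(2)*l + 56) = 4*l^5 - 24*sqrt(2)*l^4 + 20*l^4 - 176*l^3 - 120*sqrt(2)*l^3 - 760*l^2 + 816*sqrt(2)*l^2 + 912*l + 3360*sqrt(2)*l - 4032*sqrt(2)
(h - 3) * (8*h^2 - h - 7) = 8*h^3 - 25*h^2 - 4*h + 21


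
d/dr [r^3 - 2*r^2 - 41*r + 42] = 3*r^2 - 4*r - 41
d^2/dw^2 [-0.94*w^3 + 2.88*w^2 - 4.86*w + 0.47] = 5.76 - 5.64*w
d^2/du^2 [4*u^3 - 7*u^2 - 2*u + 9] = 24*u - 14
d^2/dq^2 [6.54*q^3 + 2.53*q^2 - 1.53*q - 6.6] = 39.24*q + 5.06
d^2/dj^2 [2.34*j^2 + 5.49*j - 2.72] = 4.68000000000000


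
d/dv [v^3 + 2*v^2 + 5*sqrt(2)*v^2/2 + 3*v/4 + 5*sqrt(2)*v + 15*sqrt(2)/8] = 3*v^2 + 4*v + 5*sqrt(2)*v + 3/4 + 5*sqrt(2)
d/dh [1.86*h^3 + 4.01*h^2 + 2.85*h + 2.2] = 5.58*h^2 + 8.02*h + 2.85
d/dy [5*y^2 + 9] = 10*y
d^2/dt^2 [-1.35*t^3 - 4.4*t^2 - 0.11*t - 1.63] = -8.1*t - 8.8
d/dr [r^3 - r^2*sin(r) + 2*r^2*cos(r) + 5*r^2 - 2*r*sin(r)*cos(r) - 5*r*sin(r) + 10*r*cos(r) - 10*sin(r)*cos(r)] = -2*r^2*sin(r) - r^2*cos(r) + 3*r^2 - 12*r*sin(r) - r*cos(r) - 2*r*cos(2*r) + 10*r - 5*sin(r) - sin(2*r) + 10*cos(r) - 10*cos(2*r)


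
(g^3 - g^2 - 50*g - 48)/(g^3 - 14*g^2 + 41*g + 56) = (g + 6)/(g - 7)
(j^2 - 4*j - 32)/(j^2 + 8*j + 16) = (j - 8)/(j + 4)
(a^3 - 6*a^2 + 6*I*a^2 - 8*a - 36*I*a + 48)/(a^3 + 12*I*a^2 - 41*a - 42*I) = (a^2 + a*(-6 + 4*I) - 24*I)/(a^2 + 10*I*a - 21)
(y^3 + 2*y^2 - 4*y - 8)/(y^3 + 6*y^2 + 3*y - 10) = (y^2 - 4)/(y^2 + 4*y - 5)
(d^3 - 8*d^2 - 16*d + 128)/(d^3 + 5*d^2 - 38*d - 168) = (d^2 - 12*d + 32)/(d^2 + d - 42)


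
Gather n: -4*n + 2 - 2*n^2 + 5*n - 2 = -2*n^2 + n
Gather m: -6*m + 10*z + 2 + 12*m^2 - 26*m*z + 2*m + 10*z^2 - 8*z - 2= 12*m^2 + m*(-26*z - 4) + 10*z^2 + 2*z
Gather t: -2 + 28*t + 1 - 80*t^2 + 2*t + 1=-80*t^2 + 30*t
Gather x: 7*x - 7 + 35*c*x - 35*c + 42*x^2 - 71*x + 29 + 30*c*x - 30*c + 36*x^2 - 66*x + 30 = -65*c + 78*x^2 + x*(65*c - 130) + 52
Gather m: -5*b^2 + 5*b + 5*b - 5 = -5*b^2 + 10*b - 5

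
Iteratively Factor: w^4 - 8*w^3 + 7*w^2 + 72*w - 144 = (w - 4)*(w^3 - 4*w^2 - 9*w + 36) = (w - 4)*(w - 3)*(w^2 - w - 12) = (w - 4)*(w - 3)*(w + 3)*(w - 4)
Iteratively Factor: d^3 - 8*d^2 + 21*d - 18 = (d - 2)*(d^2 - 6*d + 9) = (d - 3)*(d - 2)*(d - 3)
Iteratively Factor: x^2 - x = (x - 1)*(x)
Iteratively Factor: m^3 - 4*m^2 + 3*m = (m)*(m^2 - 4*m + 3) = m*(m - 3)*(m - 1)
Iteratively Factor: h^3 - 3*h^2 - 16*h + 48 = (h + 4)*(h^2 - 7*h + 12) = (h - 4)*(h + 4)*(h - 3)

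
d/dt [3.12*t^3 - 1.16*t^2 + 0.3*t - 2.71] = 9.36*t^2 - 2.32*t + 0.3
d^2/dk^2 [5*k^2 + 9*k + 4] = 10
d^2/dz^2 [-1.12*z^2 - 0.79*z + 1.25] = -2.24000000000000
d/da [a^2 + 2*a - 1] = 2*a + 2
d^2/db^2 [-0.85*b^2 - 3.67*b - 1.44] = -1.70000000000000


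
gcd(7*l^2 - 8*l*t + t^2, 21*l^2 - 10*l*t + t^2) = -7*l + t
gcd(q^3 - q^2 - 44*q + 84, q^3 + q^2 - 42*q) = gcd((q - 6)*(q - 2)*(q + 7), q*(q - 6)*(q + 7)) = q^2 + q - 42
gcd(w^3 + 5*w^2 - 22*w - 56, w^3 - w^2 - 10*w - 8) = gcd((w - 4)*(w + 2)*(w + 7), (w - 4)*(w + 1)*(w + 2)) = w^2 - 2*w - 8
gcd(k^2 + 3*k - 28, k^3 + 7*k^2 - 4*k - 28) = k + 7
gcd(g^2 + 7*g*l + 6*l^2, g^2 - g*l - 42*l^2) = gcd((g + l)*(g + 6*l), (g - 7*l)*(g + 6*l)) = g + 6*l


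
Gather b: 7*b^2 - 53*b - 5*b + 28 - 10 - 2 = 7*b^2 - 58*b + 16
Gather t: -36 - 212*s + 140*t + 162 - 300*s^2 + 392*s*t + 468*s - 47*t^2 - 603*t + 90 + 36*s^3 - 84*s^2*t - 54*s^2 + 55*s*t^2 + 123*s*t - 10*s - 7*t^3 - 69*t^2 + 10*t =36*s^3 - 354*s^2 + 246*s - 7*t^3 + t^2*(55*s - 116) + t*(-84*s^2 + 515*s - 453) + 216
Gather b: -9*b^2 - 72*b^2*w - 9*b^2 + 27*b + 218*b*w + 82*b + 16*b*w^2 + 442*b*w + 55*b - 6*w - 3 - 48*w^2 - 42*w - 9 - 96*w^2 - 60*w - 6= b^2*(-72*w - 18) + b*(16*w^2 + 660*w + 164) - 144*w^2 - 108*w - 18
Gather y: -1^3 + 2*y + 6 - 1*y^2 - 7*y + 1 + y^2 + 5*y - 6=0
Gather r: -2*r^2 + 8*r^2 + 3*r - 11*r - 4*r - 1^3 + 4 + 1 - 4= 6*r^2 - 12*r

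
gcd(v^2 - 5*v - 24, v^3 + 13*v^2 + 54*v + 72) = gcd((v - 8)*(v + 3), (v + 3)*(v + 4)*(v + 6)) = v + 3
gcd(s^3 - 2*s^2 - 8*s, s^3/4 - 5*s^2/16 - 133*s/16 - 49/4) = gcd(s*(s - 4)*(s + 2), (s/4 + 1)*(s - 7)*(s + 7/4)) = 1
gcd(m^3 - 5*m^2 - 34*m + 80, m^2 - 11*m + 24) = m - 8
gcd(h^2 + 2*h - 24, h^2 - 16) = h - 4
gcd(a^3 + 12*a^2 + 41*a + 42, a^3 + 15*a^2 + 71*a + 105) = a^2 + 10*a + 21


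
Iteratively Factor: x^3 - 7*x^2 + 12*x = (x - 4)*(x^2 - 3*x) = x*(x - 4)*(x - 3)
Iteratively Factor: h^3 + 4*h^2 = (h)*(h^2 + 4*h) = h^2*(h + 4)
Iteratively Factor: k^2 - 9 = (k + 3)*(k - 3)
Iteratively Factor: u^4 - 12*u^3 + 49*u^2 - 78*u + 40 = (u - 5)*(u^3 - 7*u^2 + 14*u - 8) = (u - 5)*(u - 1)*(u^2 - 6*u + 8) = (u - 5)*(u - 2)*(u - 1)*(u - 4)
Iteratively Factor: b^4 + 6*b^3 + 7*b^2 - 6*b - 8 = (b + 2)*(b^3 + 4*b^2 - b - 4) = (b + 1)*(b + 2)*(b^2 + 3*b - 4) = (b + 1)*(b + 2)*(b + 4)*(b - 1)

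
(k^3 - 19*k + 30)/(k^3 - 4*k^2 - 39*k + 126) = (k^2 + 3*k - 10)/(k^2 - k - 42)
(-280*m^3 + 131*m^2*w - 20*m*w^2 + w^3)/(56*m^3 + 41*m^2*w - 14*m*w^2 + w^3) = (-5*m + w)/(m + w)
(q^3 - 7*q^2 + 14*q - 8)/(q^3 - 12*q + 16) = (q^2 - 5*q + 4)/(q^2 + 2*q - 8)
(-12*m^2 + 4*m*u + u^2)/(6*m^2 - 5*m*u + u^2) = (6*m + u)/(-3*m + u)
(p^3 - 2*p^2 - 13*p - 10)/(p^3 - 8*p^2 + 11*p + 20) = (p + 2)/(p - 4)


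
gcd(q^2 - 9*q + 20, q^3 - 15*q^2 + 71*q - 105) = q - 5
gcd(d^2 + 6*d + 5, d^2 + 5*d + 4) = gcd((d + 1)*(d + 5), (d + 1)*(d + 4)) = d + 1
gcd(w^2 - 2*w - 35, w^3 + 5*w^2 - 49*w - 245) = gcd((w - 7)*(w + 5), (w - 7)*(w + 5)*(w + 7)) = w^2 - 2*w - 35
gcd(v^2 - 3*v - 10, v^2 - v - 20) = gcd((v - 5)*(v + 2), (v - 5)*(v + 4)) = v - 5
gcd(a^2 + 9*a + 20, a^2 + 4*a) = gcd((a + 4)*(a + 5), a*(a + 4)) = a + 4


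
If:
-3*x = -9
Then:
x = 3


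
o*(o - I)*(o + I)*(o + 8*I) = o^4 + 8*I*o^3 + o^2 + 8*I*o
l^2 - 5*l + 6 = (l - 3)*(l - 2)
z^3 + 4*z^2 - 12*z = z*(z - 2)*(z + 6)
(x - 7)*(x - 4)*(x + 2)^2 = x^4 - 7*x^3 - 12*x^2 + 68*x + 112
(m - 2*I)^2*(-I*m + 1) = -I*m^3 - 3*m^2 - 4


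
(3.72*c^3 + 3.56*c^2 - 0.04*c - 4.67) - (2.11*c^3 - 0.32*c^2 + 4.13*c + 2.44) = 1.61*c^3 + 3.88*c^2 - 4.17*c - 7.11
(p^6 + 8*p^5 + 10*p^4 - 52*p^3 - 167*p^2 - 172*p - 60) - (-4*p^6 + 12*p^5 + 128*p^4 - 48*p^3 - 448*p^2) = 5*p^6 - 4*p^5 - 118*p^4 - 4*p^3 + 281*p^2 - 172*p - 60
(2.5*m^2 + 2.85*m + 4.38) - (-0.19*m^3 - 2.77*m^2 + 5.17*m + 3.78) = 0.19*m^3 + 5.27*m^2 - 2.32*m + 0.6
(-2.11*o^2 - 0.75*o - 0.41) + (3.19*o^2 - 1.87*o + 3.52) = 1.08*o^2 - 2.62*o + 3.11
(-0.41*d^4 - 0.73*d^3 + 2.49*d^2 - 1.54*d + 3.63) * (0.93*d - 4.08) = -0.3813*d^5 + 0.9939*d^4 + 5.2941*d^3 - 11.5914*d^2 + 9.6591*d - 14.8104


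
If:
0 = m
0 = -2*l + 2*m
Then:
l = 0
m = 0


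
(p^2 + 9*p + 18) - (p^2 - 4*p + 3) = 13*p + 15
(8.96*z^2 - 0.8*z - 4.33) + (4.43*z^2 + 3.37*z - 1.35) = 13.39*z^2 + 2.57*z - 5.68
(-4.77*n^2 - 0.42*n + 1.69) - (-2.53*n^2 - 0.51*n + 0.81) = -2.24*n^2 + 0.09*n + 0.88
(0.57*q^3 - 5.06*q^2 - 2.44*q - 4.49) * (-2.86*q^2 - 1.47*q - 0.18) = -1.6302*q^5 + 13.6337*q^4 + 14.314*q^3 + 17.339*q^2 + 7.0395*q + 0.8082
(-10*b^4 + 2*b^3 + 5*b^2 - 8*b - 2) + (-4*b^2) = -10*b^4 + 2*b^3 + b^2 - 8*b - 2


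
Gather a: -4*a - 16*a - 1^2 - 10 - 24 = -20*a - 35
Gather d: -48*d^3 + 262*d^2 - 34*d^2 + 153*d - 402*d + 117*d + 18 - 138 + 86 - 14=-48*d^3 + 228*d^2 - 132*d - 48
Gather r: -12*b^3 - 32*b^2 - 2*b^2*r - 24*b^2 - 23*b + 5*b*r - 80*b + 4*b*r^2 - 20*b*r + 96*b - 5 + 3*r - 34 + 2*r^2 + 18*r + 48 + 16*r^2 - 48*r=-12*b^3 - 56*b^2 - 7*b + r^2*(4*b + 18) + r*(-2*b^2 - 15*b - 27) + 9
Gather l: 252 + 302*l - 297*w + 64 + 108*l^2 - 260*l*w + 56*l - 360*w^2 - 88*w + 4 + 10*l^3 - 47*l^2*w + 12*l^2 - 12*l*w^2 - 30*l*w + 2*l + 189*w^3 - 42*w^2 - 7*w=10*l^3 + l^2*(120 - 47*w) + l*(-12*w^2 - 290*w + 360) + 189*w^3 - 402*w^2 - 392*w + 320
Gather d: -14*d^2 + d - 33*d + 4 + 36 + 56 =-14*d^2 - 32*d + 96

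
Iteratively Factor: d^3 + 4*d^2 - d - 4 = (d + 4)*(d^2 - 1) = (d - 1)*(d + 4)*(d + 1)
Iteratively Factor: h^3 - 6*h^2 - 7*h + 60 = (h - 5)*(h^2 - h - 12) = (h - 5)*(h - 4)*(h + 3)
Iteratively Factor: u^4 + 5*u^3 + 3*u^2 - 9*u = (u + 3)*(u^3 + 2*u^2 - 3*u) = (u - 1)*(u + 3)*(u^2 + 3*u) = (u - 1)*(u + 3)^2*(u)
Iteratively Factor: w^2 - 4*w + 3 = (w - 1)*(w - 3)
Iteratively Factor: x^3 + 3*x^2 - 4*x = (x + 4)*(x^2 - x) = (x - 1)*(x + 4)*(x)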